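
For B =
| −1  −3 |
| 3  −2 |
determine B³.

B² = [[−8, 9], [−9, −5]]
B³ = [[35, 6], [−6, 37]]

[[35, 6], [−6, 37]]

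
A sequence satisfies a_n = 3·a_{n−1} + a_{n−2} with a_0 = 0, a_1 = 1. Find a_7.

With companion matrix C = [[3, 1], [1, 0]], [a_n, a_{n−1}]ᵀ = C·[a_{n−1}, a_{n−2}]ᵀ, so [a_7, a_6]ᵀ = C^6·[a_1, a_0]ᵀ.
C^6 = [[1189, 360], [360, 109]], giving [a_7, a_6]ᵀ = [[1189], [360]].

1189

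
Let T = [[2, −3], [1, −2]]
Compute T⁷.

T² = I (check: tr T = 0 and det T = −1), so T⁷ = T since 7 is odd.

[[2, −3], [1, −2]]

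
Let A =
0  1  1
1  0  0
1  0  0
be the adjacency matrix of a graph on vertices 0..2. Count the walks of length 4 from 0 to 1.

0

The number of length-4 walks from vertex 0 to vertex 1 is entry (0,1) of A^4, where A is the adjacency matrix.
A^2 = [[2, 0, 0], [0, 1, 1], [0, 1, 1]]
A^3 = [[0, 2, 2], [2, 0, 0], [2, 0, 0]]
A^4 = [[4, 0, 0], [0, 2, 2], [0, 2, 2]]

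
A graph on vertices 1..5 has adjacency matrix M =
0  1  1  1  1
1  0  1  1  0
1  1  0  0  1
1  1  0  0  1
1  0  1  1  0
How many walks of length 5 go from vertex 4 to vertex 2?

72

The number of length-5 walks from vertex 4 to vertex 2 is entry (4,2) of M⁵, where M is the adjacency matrix.
M² = [[4, 2, 2, 2, 2], [2, 3, 1, 1, 3], [2, 1, 3, 3, 1], [2, 1, 3, 3, 1], [2, 3, 1, 1, 3]]
M³ = [[8, 8, 8, 8, 8], [8, 4, 8, 8, 4], [8, 8, 4, 4, 8], [8, 8, 4, 4, 8], [8, 4, 8, 8, 4]]
M⁴ = [[32, 24, 24, 24, 24], [24, 24, 16, 16, 24], [24, 16, 24, 24, 16], [24, 16, 24, 24, 16], [24, 24, 16, 16, 24]]
M⁵ = [[96, 80, 80, 80, 80], [80, 56, 72, 72, 56], [80, 72, 56, 56, 72], [80, 72, 56, 56, 72], [80, 56, 72, 72, 56]]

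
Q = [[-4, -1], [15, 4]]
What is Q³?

[[-4, -1], [15, 4]]

Q² = I (check: tr Q = 0 and det Q = -1), so Q³ = Q since 3 is odd.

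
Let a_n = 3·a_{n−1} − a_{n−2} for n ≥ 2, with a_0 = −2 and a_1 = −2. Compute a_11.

−21892

With companion matrix A = [[3, −1], [1, 0]], [a_n, a_{n−1}]ᵀ = A·[a_{n−1}, a_{n−2}]ᵀ, so [a_11, a_10]ᵀ = A^10·[a_1, a_0]ᵀ.
A^10 = [[17711, −6765], [6765, −2584]], giving [a_11, a_10]ᵀ = [[−21892], [−8362]].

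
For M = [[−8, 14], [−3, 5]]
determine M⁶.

tr M = −3 and det M = 2, so the characteristic polynomial is λ² − (−3)λ + (2) with roots −1 and −2.
Eigenvectors give P = [[−2, 7], [−1, 3]] with P⁻¹ = [[3, −7], [1, −2]], and M = P·diag(−1, −2)·P⁻¹.
Then M⁶ = P·diag(1, 64)·P⁻¹ = [[−2, 448], [−1, 192]] · [[3, −7], [1, −2]] = [[442, −882], [189, −377]].

[[442, −882], [189, −377]]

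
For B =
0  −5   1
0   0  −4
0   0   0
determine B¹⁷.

B is strictly triangular, hence nilpotent: B³ = 0, so B¹⁷ = 0.

[[0, 0, 0], [0, 0, 0], [0, 0, 0]]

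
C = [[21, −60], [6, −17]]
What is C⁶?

[[7281, −21840], [2184, −6551]]

tr C = 4 and det C = 3, so the characteristic polynomial is λ² − (4)λ + (3) with roots 1 and 3.
Eigenvectors give P = [[−3, 10], [−1, 3]] with P⁻¹ = [[3, −10], [1, −3]], and C = P·diag(1, 3)·P⁻¹.
Then C⁶ = P·diag(1, 729)·P⁻¹ = [[−3, 7290], [−1, 2187]] · [[3, −10], [1, −3]] = [[7281, −21840], [2184, −6551]].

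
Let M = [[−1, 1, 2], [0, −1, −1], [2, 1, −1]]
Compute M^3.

[[−15, 0, 15], [6, 0, −6], [12, 0, −12]]

M^2 = [[5, 0, −5], [−2, 0, 2], [−4, 0, 4]]
M^3 = [[−15, 0, 15], [6, 0, −6], [12, 0, −12]]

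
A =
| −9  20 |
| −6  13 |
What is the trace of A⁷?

2188

tr A = 4 and det A = 3, so the characteristic polynomial is λ² − (4)λ + (3) with roots 1 and 3.
Eigenvectors give P = [[−2, 5], [−1, 3]] with P⁻¹ = [[−3, 5], [−1, 2]], and A = P·diag(1, 3)·P⁻¹.
Then A⁷ = P·diag(1, 2187)·P⁻¹ = [[−2, 10935], [−1, 6561]] · [[−3, 5], [−1, 2]] = [[−10929, 21860], [−6558, 13117]].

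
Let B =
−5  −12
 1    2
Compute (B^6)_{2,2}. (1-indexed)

tr B = −3 and det B = 2, so the characteristic polynomial is λ² − (−3)λ + (2) with roots −1 and −2.
Eigenvectors give P = [[−3, 4], [1, −1]] with P⁻¹ = [[1, 4], [1, 3]], and B = P·diag(−1, −2)·P⁻¹.
Then B^6 = P·diag(1, 64)·P⁻¹ = [[−3, 256], [1, −64]] · [[1, 4], [1, 3]] = [[253, 756], [−63, −188]].

−188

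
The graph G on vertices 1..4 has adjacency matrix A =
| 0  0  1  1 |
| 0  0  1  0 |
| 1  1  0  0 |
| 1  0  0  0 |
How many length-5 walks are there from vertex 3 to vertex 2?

5

The number of length-5 walks from vertex 3 to vertex 2 is entry (3,2) of A⁵, where A is the adjacency matrix.
A² = [[2, 1, 0, 0], [1, 1, 0, 0], [0, 0, 2, 1], [0, 0, 1, 1]]
A³ = [[0, 0, 3, 2], [0, 0, 2, 1], [3, 2, 0, 0], [2, 1, 0, 0]]
A⁴ = [[5, 3, 0, 0], [3, 2, 0, 0], [0, 0, 5, 3], [0, 0, 3, 2]]
A⁵ = [[0, 0, 8, 5], [0, 0, 5, 3], [8, 5, 0, 0], [5, 3, 0, 0]]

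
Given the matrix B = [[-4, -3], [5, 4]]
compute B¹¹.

B² = I (check: tr B = 0 and det B = -1), so B¹¹ = B since 11 is odd.

[[-4, -3], [5, 4]]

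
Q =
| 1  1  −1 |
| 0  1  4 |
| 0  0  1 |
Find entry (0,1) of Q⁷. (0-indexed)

Q = I + N where N = [[0, 1, −1], [0, 0, 4], [0, 0, 0]] is strictly upper-triangular, so N³ = 0.
(I + N)⁷ = I + 7·N + 21·N² = [[1, 7, 77], [0, 1, 28], [0, 0, 1]].

7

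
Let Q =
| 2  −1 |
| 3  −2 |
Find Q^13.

[[2, −1], [3, −2]]

Q² = I (check: tr Q = 0 and det Q = −1), so Q^13 = Q since 13 is odd.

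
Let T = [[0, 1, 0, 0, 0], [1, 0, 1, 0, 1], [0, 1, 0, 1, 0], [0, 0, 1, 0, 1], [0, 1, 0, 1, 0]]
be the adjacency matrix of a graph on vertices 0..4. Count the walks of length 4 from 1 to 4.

The number of length-4 walks from vertex 1 to vertex 4 is entry (1,4) of T^4, where T is the adjacency matrix.
T^2 = [[1, 0, 1, 0, 1], [0, 3, 0, 2, 0], [1, 0, 2, 0, 2], [0, 2, 0, 2, 0], [1, 0, 2, 0, 2]]
T^3 = [[0, 3, 0, 2, 0], [3, 0, 5, 0, 5], [0, 5, 0, 4, 0], [2, 0, 4, 0, 4], [0, 5, 0, 4, 0]]
T^4 = [[3, 0, 5, 0, 5], [0, 13, 0, 10, 0], [5, 0, 9, 0, 9], [0, 10, 0, 8, 0], [5, 0, 9, 0, 9]]

0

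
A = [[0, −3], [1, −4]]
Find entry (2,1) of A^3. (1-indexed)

A^2 = [[−3, 12], [−4, 13]]
A^3 = [[12, −39], [13, −40]]

13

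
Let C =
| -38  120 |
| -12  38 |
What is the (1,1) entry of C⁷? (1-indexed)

-2432

tr C = 0 and det C = -4, so the characteristic polynomial is λ² − (0)λ + (-4) with roots 2 and -2.
Eigenvectors give P = [[3, 10], [1, 3]] with P⁻¹ = [[-3, 10], [1, -3]], and C = P·diag(2, -2)·P⁻¹.
Then C⁷ = P·diag(128, -128)·P⁻¹ = [[384, -1280], [128, -384]] · [[-3, 10], [1, -3]] = [[-2432, 7680], [-768, 2432]].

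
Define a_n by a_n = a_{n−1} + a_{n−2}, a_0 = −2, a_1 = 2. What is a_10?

42

With companion matrix B = [[1, 1], [1, 0]], [a_n, a_{n−1}]ᵀ = B·[a_{n−1}, a_{n−2}]ᵀ, so [a_10, a_9]ᵀ = B^9·[a_1, a_0]ᵀ.
B^9 = [[55, 34], [34, 21]], giving [a_10, a_9]ᵀ = [[42], [26]].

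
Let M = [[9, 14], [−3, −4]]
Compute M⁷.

[[14541, 28826], [−6177, −12226]]

tr M = 5 and det M = 6, so the characteristic polynomial is λ² − (5)λ + (6) with roots 3 and 2.
Eigenvectors give P = [[7, −2], [−3, 1]] with P⁻¹ = [[1, 2], [3, 7]], and M = P·diag(3, 2)·P⁻¹.
Then M⁷ = P·diag(2187, 128)·P⁻¹ = [[15309, −256], [−6561, 128]] · [[1, 2], [3, 7]] = [[14541, 28826], [−6177, −12226]].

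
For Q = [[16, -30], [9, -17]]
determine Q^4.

tr Q = -1 and det Q = -2, so the characteristic polynomial is λ² − (-1)λ + (-2) with roots 1 and -2.
Eigenvectors give P = [[2, 5], [1, 3]] with P⁻¹ = [[3, -5], [-1, 2]], and Q = P·diag(1, -2)·P⁻¹.
Then Q^4 = P·diag(1, 16)·P⁻¹ = [[2, 80], [1, 48]] · [[3, -5], [-1, 2]] = [[-74, 150], [-45, 91]].

[[-74, 150], [-45, 91]]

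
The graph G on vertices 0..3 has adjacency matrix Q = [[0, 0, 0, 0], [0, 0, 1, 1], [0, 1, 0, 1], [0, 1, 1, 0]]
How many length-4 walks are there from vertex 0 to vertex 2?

0

The number of length-4 walks from vertex 0 to vertex 2 is entry (0,2) of Q⁴, where Q is the adjacency matrix.
Q² = [[0, 0, 0, 0], [0, 2, 1, 1], [0, 1, 2, 1], [0, 1, 1, 2]]
Q³ = [[0, 0, 0, 0], [0, 2, 3, 3], [0, 3, 2, 3], [0, 3, 3, 2]]
Q⁴ = [[0, 0, 0, 0], [0, 6, 5, 5], [0, 5, 6, 5], [0, 5, 5, 6]]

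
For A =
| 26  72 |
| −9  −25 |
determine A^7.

[[1160, 3096], [−387, −1033]]

tr A = 1 and det A = −2, so the characteristic polynomial is λ² − (1)λ + (−2) with roots 2 and −1.
Eigenvectors give P = [[−3, −8], [1, 3]] with P⁻¹ = [[−3, −8], [1, 3]], and A = P·diag(2, −1)·P⁻¹.
Then A^7 = P·diag(128, −1)·P⁻¹ = [[−384, 8], [128, −3]] · [[−3, −8], [1, 3]] = [[1160, 3096], [−387, −1033]].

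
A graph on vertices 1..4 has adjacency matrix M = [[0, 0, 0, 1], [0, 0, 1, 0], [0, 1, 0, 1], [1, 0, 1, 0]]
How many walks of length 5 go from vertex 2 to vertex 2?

0

The number of length-5 walks from vertex 2 to vertex 2 is entry (2,2) of M^5, where M is the adjacency matrix.
M^2 = [[1, 0, 1, 0], [0, 1, 0, 1], [1, 0, 2, 0], [0, 1, 0, 2]]
M^3 = [[0, 1, 0, 2], [1, 0, 2, 0], [0, 2, 0, 3], [2, 0, 3, 0]]
M^4 = [[2, 0, 3, 0], [0, 2, 0, 3], [3, 0, 5, 0], [0, 3, 0, 5]]
M^5 = [[0, 3, 0, 5], [3, 0, 5, 0], [0, 5, 0, 8], [5, 0, 8, 0]]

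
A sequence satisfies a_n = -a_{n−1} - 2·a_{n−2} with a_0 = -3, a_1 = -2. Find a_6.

With companion matrix C = [[-1, -2], [1, 0]], [a_n, a_{n−1}]ᵀ = C·[a_{n−1}, a_{n−2}]ᵀ, so [a_6, a_5]ᵀ = C⁵·[a_1, a_0]ᵀ.
C⁵ = [[-5, 2], [-1, -6]], giving [a_6, a_5]ᵀ = [[4], [20]].

4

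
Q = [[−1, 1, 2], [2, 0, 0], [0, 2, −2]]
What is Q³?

[[3, −9, 18], [6, 6, −12], [−12, 12, 0]]

Q² = [[3, 3, −6], [−2, 2, 4], [4, −4, 4]]
Q³ = [[3, −9, 18], [6, 6, −12], [−12, 12, 0]]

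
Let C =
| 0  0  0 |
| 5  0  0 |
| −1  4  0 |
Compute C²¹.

C is strictly triangular, hence nilpotent: C³ = 0, so C²¹ = 0.

[[0, 0, 0], [0, 0, 0], [0, 0, 0]]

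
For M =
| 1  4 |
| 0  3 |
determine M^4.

[[1, 160], [0, 81]]

M^2 = [[1, 16], [0, 9]]
M^3 = [[1, 52], [0, 27]]
M^4 = [[1, 160], [0, 81]]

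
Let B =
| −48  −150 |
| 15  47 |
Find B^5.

[[−2718, −8250], [825, 2507]]

tr B = −1 and det B = −6, so the characteristic polynomial is λ² − (−1)λ + (−6) with roots 2 and −3.
Eigenvectors give P = [[−3, 10], [1, −3]] with P⁻¹ = [[3, 10], [1, 3]], and B = P·diag(2, −3)·P⁻¹.
Then B^5 = P·diag(32, −243)·P⁻¹ = [[−96, −2430], [32, 729]] · [[3, 10], [1, 3]] = [[−2718, −8250], [825, 2507]].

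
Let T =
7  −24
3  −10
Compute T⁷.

tr T = −3 and det T = 2, so the characteristic polynomial is λ² − (−3)λ + (2) with roots −2 and −1.
Eigenvectors give P = [[−8, 3], [−3, 1]] with P⁻¹ = [[1, −3], [3, −8]], and T = P·diag(−2, −1)·P⁻¹.
Then T⁷ = P·diag(−128, −1)·P⁻¹ = [[1024, −3], [384, −1]] · [[1, −3], [3, −8]] = [[1015, −3048], [381, −1144]].

[[1015, −3048], [381, −1144]]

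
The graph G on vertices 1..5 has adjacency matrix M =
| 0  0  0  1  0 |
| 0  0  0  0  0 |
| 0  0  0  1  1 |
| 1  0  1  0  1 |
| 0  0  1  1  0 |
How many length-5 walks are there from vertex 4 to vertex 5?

The number of length-5 walks from vertex 4 to vertex 5 is entry (4,5) of M⁵, where M is the adjacency matrix.
M² = [[1, 0, 1, 0, 1], [0, 0, 0, 0, 0], [1, 0, 2, 1, 1], [0, 0, 1, 3, 1], [1, 0, 1, 1, 2]]
M³ = [[0, 0, 1, 3, 1], [0, 0, 0, 0, 0], [1, 0, 2, 4, 3], [3, 0, 4, 2, 4], [1, 0, 3, 4, 2]]
M⁴ = [[3, 0, 4, 2, 4], [0, 0, 0, 0, 0], [4, 0, 7, 6, 6], [2, 0, 6, 11, 6], [4, 0, 6, 6, 7]]
M⁵ = [[2, 0, 6, 11, 6], [0, 0, 0, 0, 0], [6, 0, 12, 17, 13], [11, 0, 17, 14, 17], [6, 0, 13, 17, 12]]

17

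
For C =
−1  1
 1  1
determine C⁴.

C² = [[2, 0], [0, 2]]
C³ = [[−2, 2], [2, 2]]
C⁴ = [[4, 0], [0, 4]]

[[4, 0], [0, 4]]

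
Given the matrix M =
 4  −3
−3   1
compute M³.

M² = [[25, −15], [−15, 10]]
M³ = [[145, −90], [−90, 55]]

[[145, −90], [−90, 55]]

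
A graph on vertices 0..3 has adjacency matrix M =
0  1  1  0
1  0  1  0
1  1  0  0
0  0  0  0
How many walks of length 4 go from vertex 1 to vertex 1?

The number of length-4 walks from vertex 1 to vertex 1 is entry (1,1) of M^4, where M is the adjacency matrix.
M^2 = [[2, 1, 1, 0], [1, 2, 1, 0], [1, 1, 2, 0], [0, 0, 0, 0]]
M^3 = [[2, 3, 3, 0], [3, 2, 3, 0], [3, 3, 2, 0], [0, 0, 0, 0]]
M^4 = [[6, 5, 5, 0], [5, 6, 5, 0], [5, 5, 6, 0], [0, 0, 0, 0]]

6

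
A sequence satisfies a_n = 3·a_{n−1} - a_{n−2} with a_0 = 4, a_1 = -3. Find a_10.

With companion matrix C = [[3, -1], [1, 0]], [a_n, a_{n−1}]ᵀ = C·[a_{n−1}, a_{n−2}]ᵀ, so [a_10, a_9]ᵀ = C^9·[a_1, a_0]ᵀ.
C^9 = [[6765, -2584], [2584, -987]], giving [a_10, a_9]ᵀ = [[-30631], [-11700]].

-30631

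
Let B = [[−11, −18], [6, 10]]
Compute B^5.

[[−131, −198], [66, 100]]

tr B = −1 and det B = −2, so the characteristic polynomial is λ² − (−1)λ + (−2) with roots 1 and −2.
Eigenvectors give P = [[−3, −2], [2, 1]] with P⁻¹ = [[1, 2], [−2, −3]], and B = P·diag(1, −2)·P⁻¹.
Then B^5 = P·diag(1, −32)·P⁻¹ = [[−3, 64], [2, −32]] · [[1, 2], [−2, −3]] = [[−131, −198], [66, 100]].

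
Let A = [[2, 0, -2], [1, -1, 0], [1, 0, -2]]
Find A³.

A² = [[2, 0, 0], [1, 1, -2], [0, 0, 2]]
A³ = [[4, 0, -4], [1, -1, 2], [2, 0, -4]]

[[4, 0, -4], [1, -1, 2], [2, 0, -4]]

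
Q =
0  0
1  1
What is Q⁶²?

[[0, 0], [1, 1]]

Q² = Q (a projection; rank 1, trace 1), so Q⁶² = Q.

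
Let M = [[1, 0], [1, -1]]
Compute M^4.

[[1, 0], [0, 1]]

M^2 = [[1, 0], [0, 1]]
M^3 = [[1, 0], [1, -1]]
M^4 = [[1, 0], [0, 1]]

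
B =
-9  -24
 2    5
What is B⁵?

[[-969, -2904], [242, 725]]

tr B = -4 and det B = 3, so the characteristic polynomial is λ² − (-4)λ + (3) with roots -3 and -1.
Eigenvectors give P = [[-4, 3], [1, -1]] with P⁻¹ = [[-1, -3], [-1, -4]], and B = P·diag(-3, -1)·P⁻¹.
Then B⁵ = P·diag(-243, -1)·P⁻¹ = [[972, -3], [-243, 1]] · [[-1, -3], [-1, -4]] = [[-969, -2904], [242, 725]].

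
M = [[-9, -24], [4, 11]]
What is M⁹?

[[-39369, -118104], [19684, 59051]]

tr M = 2 and det M = -3, so the characteristic polynomial is λ² − (2)λ + (-3) with roots -1 and 3.
Eigenvectors give P = [[3, -2], [-1, 1]] with P⁻¹ = [[1, 2], [1, 3]], and M = P·diag(-1, 3)·P⁻¹.
Then M⁹ = P·diag(-1, 19683)·P⁻¹ = [[-3, -39366], [1, 19683]] · [[1, 2], [1, 3]] = [[-39369, -118104], [19684, 59051]].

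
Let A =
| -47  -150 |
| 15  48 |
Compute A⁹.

tr A = 1 and det A = -6, so the characteristic polynomial is λ² − (1)λ + (-6) with roots -2 and 3.
Eigenvectors give P = [[10, 3], [-3, -1]] with P⁻¹ = [[1, 3], [-3, -10]], and A = P·diag(-2, 3)·P⁻¹.
Then A⁹ = P·diag(-512, 19683)·P⁻¹ = [[-5120, 59049], [1536, -19683]] · [[1, 3], [-3, -10]] = [[-182267, -605850], [60585, 201438]].

[[-182267, -605850], [60585, 201438]]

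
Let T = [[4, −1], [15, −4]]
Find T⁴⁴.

[[1, 0], [0, 1]]

T² = I (check: tr T = 0 and det T = −1), so T⁴⁴ = I since 44 is even.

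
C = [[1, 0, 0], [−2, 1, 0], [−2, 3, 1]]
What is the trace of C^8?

3

C = I + N where N = [[0, 0, 0], [−2, 0, 0], [−2, 3, 0]] is strictly lower-triangular, so N^3 = 0.
(I + N)^8 = I + 8·N + 28·N^2 = [[1, 0, 0], [−16, 1, 0], [−184, 24, 1]].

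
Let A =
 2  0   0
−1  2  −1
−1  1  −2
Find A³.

[[8, 0, 0], [−9, 6, −3], [−5, 3, −6]]

A² = [[4, 0, 0], [−3, 3, 0], [−1, 0, 3]]
A³ = [[8, 0, 0], [−9, 6, −3], [−5, 3, −6]]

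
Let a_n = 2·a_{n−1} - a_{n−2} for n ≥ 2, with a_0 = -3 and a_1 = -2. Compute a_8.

5

With companion matrix Q = [[2, -1], [1, 0]], [a_n, a_{n−1}]ᵀ = Q·[a_{n−1}, a_{n−2}]ᵀ, so [a_8, a_7]ᵀ = Q⁷·[a_1, a_0]ᵀ.
Q⁷ = [[8, -7], [7, -6]], giving [a_8, a_7]ᵀ = [[5], [4]].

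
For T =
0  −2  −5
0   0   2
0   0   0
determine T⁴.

[[0, 0, 0], [0, 0, 0], [0, 0, 0]]

T is strictly triangular, hence nilpotent: T³ = 0, so T⁴ = 0.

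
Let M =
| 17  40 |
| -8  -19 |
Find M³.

[[113, 280], [-56, -139]]

tr M = -2 and det M = -3, so the characteristic polynomial is λ² − (-2)λ + (-3) with roots 1 and -3.
Eigenvectors give P = [[5, -2], [-2, 1]] with P⁻¹ = [[1, 2], [2, 5]], and M = P·diag(1, -3)·P⁻¹.
Then M³ = P·diag(1, -27)·P⁻¹ = [[5, 54], [-2, -27]] · [[1, 2], [2, 5]] = [[113, 280], [-56, -139]].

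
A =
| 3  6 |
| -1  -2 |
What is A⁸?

A² = A (a projection; rank 1, trace 1), so A⁸ = A.

[[3, 6], [-1, -2]]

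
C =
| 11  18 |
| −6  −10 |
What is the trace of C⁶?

65

tr C = 1 and det C = −2, so the characteristic polynomial is λ² − (1)λ + (−2) with roots 2 and −1.
Eigenvectors give P = [[−2, −3], [1, 2]] with P⁻¹ = [[−2, −3], [1, 2]], and C = P·diag(2, −1)·P⁻¹.
Then C⁶ = P·diag(64, 1)·P⁻¹ = [[−128, −3], [64, 2]] · [[−2, −3], [1, 2]] = [[253, 378], [−126, −188]].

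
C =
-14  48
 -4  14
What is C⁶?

[[64, 0], [0, 64]]

tr C = 0 and det C = -4, so the characteristic polynomial is λ² − (0)λ + (-4) with roots 2 and -2.
Eigenvectors give P = [[-3, -4], [-1, -1]] with P⁻¹ = [[1, -4], [-1, 3]], and C = P·diag(2, -2)·P⁻¹.
Then C⁶ = P·diag(64, 64)·P⁻¹ = [[-192, -256], [-64, -64]] · [[1, -4], [-1, 3]] = [[64, 0], [0, 64]].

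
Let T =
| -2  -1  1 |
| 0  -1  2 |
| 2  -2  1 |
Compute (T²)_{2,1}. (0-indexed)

-2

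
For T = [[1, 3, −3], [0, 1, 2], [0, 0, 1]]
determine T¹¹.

[[1, 33, 297], [0, 1, 22], [0, 0, 1]]

T = I + N where N = [[0, 3, −3], [0, 0, 2], [0, 0, 0]] is strictly upper-triangular, so N³ = 0.
(I + N)¹¹ = I + 11·N + 55·N² = [[1, 33, 297], [0, 1, 22], [0, 0, 1]].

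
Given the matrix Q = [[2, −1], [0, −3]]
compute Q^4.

Q^2 = [[4, 1], [0, 9]]
Q^3 = [[8, −7], [0, −27]]
Q^4 = [[16, 13], [0, 81]]

[[16, 13], [0, 81]]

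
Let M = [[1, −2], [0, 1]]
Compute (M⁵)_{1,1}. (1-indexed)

M = I + N where N = [[0, −2], [0, 0]] is strictly upper-triangular, so N² = 0.
(I + N)⁵ = I + 5·N = [[1, −10], [0, 1]].

1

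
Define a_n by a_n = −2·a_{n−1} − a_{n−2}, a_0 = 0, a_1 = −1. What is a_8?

8

With companion matrix B = [[−2, −1], [1, 0]], [a_n, a_{n−1}]ᵀ = B·[a_{n−1}, a_{n−2}]ᵀ, so [a_8, a_7]ᵀ = B⁷·[a_1, a_0]ᵀ.
B⁷ = [[−8, −7], [7, 6]], giving [a_8, a_7]ᵀ = [[8], [−7]].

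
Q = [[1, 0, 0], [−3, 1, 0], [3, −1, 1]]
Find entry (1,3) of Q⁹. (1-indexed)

Q = I + N where N = [[0, 0, 0], [−3, 0, 0], [3, −1, 0]] is strictly lower-triangular, so N³ = 0.
(I + N)⁹ = I + 9·N + 36·N² = [[1, 0, 0], [−27, 1, 0], [135, −9, 1]].

0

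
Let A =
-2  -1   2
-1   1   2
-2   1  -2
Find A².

[[1, 3, -10], [-3, 4, -4], [7, 1, 2]]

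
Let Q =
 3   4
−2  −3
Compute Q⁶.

[[1, 0], [0, 1]]

Q² = I (check: tr Q = 0 and det Q = −1), so Q⁶ = I since 6 is even.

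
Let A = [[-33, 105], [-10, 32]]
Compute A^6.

tr A = -1 and det A = -6, so the characteristic polynomial is λ² − (-1)λ + (-6) with roots -3 and 2.
Eigenvectors give P = [[7, 3], [2, 1]] with P⁻¹ = [[1, -3], [-2, 7]], and A = P·diag(-3, 2)·P⁻¹.
Then A^6 = P·diag(729, 64)·P⁻¹ = [[5103, 192], [1458, 64]] · [[1, -3], [-2, 7]] = [[4719, -13965], [1330, -3926]].

[[4719, -13965], [1330, -3926]]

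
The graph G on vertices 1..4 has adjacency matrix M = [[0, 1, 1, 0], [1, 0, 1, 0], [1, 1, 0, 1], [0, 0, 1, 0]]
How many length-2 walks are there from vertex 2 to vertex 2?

2

The number of length-2 walks from vertex 2 to vertex 2 is entry (2,2) of M², where M is the adjacency matrix.
M² = [[2, 1, 1, 1], [1, 2, 1, 1], [1, 1, 3, 0], [1, 1, 0, 1]]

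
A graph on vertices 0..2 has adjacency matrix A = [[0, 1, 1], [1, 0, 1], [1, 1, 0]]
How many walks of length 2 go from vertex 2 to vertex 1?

1

The number of length-2 walks from vertex 2 to vertex 1 is entry (2,1) of A², where A is the adjacency matrix.
A² = [[2, 1, 1], [1, 2, 1], [1, 1, 2]]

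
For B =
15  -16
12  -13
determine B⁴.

[[321, -320], [240, -239]]

tr B = 2 and det B = -3, so the characteristic polynomial is λ² − (2)λ + (-3) with roots -1 and 3.
Eigenvectors give P = [[1, -4], [1, -3]] with P⁻¹ = [[-3, 4], [-1, 1]], and B = P·diag(-1, 3)·P⁻¹.
Then B⁴ = P·diag(1, 81)·P⁻¹ = [[1, -324], [1, -243]] · [[-3, 4], [-1, 1]] = [[321, -320], [240, -239]].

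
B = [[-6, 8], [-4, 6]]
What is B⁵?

tr B = 0 and det B = -4, so the characteristic polynomial is λ² − (0)λ + (-4) with roots 2 and -2.
Eigenvectors give P = [[1, 2], [1, 1]] with P⁻¹ = [[-1, 2], [1, -1]], and B = P·diag(2, -2)·P⁻¹.
Then B⁵ = P·diag(32, -32)·P⁻¹ = [[32, -64], [32, -32]] · [[-1, 2], [1, -1]] = [[-96, 128], [-64, 96]].

[[-96, 128], [-64, 96]]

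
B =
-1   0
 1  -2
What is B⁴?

[[1, 0], [-15, 16]]

tr B = -3 and det B = 2, so the characteristic polynomial is λ² − (-3)λ + (2) with roots -2 and -1.
Eigenvectors give P = [[0, 1], [-1, 1]] with P⁻¹ = [[1, -1], [1, 0]], and B = P·diag(-2, -1)·P⁻¹.
Then B⁴ = P·diag(16, 1)·P⁻¹ = [[0, 1], [-16, 1]] · [[1, -1], [1, 0]] = [[1, 0], [-15, 16]].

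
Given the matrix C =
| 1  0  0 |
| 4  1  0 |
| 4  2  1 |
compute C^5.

[[1, 0, 0], [20, 1, 0], [100, 10, 1]]

C = I + N where N = [[0, 0, 0], [4, 0, 0], [4, 2, 0]] is strictly lower-triangular, so N^3 = 0.
(I + N)^5 = I + 5·N + 10·N^2 = [[1, 0, 0], [20, 1, 0], [100, 10, 1]].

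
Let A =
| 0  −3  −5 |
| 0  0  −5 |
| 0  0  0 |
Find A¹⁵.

[[0, 0, 0], [0, 0, 0], [0, 0, 0]]

A is strictly triangular, hence nilpotent: A³ = 0, so A¹⁵ = 0.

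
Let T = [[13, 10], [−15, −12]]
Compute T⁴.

[[211, 130], [−195, −114]]

tr T = 1 and det T = −6, so the characteristic polynomial is λ² − (1)λ + (−6) with roots 3 and −2.
Eigenvectors give P = [[1, 2], [−1, −3]] with P⁻¹ = [[3, 2], [−1, −1]], and T = P·diag(3, −2)·P⁻¹.
Then T⁴ = P·diag(81, 16)·P⁻¹ = [[81, 32], [−81, −48]] · [[3, 2], [−1, −1]] = [[211, 130], [−195, −114]].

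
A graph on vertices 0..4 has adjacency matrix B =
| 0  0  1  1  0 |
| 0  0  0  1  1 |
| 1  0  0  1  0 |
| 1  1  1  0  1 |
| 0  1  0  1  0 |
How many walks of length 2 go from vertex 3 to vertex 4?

The number of length-2 walks from vertex 3 to vertex 4 is entry (3,4) of B², where B is the adjacency matrix.
B² = [[2, 1, 1, 1, 1], [1, 2, 1, 1, 1], [1, 1, 2, 1, 1], [1, 1, 1, 4, 1], [1, 1, 1, 1, 2]]

1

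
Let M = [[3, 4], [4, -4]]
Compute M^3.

M^2 = [[25, -4], [-4, 32]]
M^3 = [[59, 116], [116, -144]]

[[59, 116], [116, -144]]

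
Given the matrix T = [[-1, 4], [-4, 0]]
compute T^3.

T^2 = [[-15, -4], [4, -16]]
T^3 = [[31, -60], [60, 16]]

[[31, -60], [60, 16]]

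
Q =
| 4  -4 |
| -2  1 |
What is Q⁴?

Q² = [[24, -20], [-10, 9]]
Q³ = [[136, -116], [-58, 49]]
Q⁴ = [[776, -660], [-330, 281]]

[[776, -660], [-330, 281]]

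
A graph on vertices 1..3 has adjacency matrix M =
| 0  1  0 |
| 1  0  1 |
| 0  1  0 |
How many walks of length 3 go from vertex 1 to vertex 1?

The number of length-3 walks from vertex 1 to vertex 1 is entry (1,1) of M³, where M is the adjacency matrix.
M² = [[1, 0, 1], [0, 2, 0], [1, 0, 1]]
M³ = [[0, 2, 0], [2, 0, 2], [0, 2, 0]]

0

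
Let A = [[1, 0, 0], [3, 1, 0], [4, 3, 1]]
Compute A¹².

[[1, 0, 0], [36, 1, 0], [642, 36, 1]]

A = I + N where N = [[0, 0, 0], [3, 0, 0], [4, 3, 0]] is strictly lower-triangular, so N³ = 0.
(I + N)¹² = I + 12·N + 66·N² = [[1, 0, 0], [36, 1, 0], [642, 36, 1]].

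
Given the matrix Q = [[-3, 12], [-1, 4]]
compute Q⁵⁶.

Q² = Q (a projection; rank 1, trace 1), so Q⁵⁶ = Q.

[[-3, 12], [-1, 4]]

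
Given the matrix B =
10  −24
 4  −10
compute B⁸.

[[256, 0], [0, 256]]

tr B = 0 and det B = −4, so the characteristic polynomial is λ² − (0)λ + (−4) with roots −2 and 2.
Eigenvectors give P = [[2, 3], [1, 1]] with P⁻¹ = [[−1, 3], [1, −2]], and B = P·diag(−2, 2)·P⁻¹.
Then B⁸ = P·diag(256, 256)·P⁻¹ = [[512, 768], [256, 256]] · [[−1, 3], [1, −2]] = [[256, 0], [0, 256]].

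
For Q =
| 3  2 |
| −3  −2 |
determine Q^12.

Q² = Q (a projection; rank 1, trace 1), so Q^12 = Q.

[[3, 2], [−3, −2]]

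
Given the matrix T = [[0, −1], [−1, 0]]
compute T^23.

[[0, −1], [−1, 0]]

T² = I (check: tr T = 0 and det T = −1), so T^23 = T since 23 is odd.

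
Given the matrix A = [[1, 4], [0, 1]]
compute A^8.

A = I + N where N = [[0, 4], [0, 0]] is strictly upper-triangular, so N^2 = 0.
(I + N)^8 = I + 8·N = [[1, 32], [0, 1]].

[[1, 32], [0, 1]]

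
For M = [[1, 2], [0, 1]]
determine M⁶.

M = I + N where N = [[0, 2], [0, 0]] is strictly upper-triangular, so N² = 0.
(I + N)⁶ = I + 6·N = [[1, 12], [0, 1]].

[[1, 12], [0, 1]]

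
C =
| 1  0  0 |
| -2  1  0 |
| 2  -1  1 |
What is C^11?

C = I + N where N = [[0, 0, 0], [-2, 0, 0], [2, -1, 0]] is strictly lower-triangular, so N^3 = 0.
(I + N)^11 = I + 11·N + 55·N^2 = [[1, 0, 0], [-22, 1, 0], [132, -11, 1]].

[[1, 0, 0], [-22, 1, 0], [132, -11, 1]]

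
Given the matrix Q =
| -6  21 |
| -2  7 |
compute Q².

[[-6, 21], [-2, 7]]

Q² = Q (a projection; rank 1, trace 1), so Q² = Q.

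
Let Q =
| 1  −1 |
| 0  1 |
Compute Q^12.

[[1, −12], [0, 1]]

Q = I + N where N = [[0, −1], [0, 0]] is strictly upper-triangular, so N^2 = 0.
(I + N)^12 = I + 12·N = [[1, −12], [0, 1]].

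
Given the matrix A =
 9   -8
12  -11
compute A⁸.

[[-13119, 13120], [-19680, 19681]]

tr A = -2 and det A = -3, so the characteristic polynomial is λ² − (-2)λ + (-3) with roots -3 and 1.
Eigenvectors give P = [[2, -1], [3, -1]] with P⁻¹ = [[-1, 1], [-3, 2]], and A = P·diag(-3, 1)·P⁻¹.
Then A⁸ = P·diag(6561, 1)·P⁻¹ = [[13122, -1], [19683, -1]] · [[-1, 1], [-3, 2]] = [[-13119, 13120], [-19680, 19681]].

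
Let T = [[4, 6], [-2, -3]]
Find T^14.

[[4, 6], [-2, -3]]

T² = T (a projection; rank 1, trace 1), so T^14 = T.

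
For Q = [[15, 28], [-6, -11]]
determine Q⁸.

tr Q = 4 and det Q = 3, so the characteristic polynomial is λ² − (4)λ + (3) with roots 1 and 3.
Eigenvectors give P = [[-2, 7], [1, -3]] with P⁻¹ = [[3, 7], [1, 2]], and Q = P·diag(1, 3)·P⁻¹.
Then Q⁸ = P·diag(1, 6561)·P⁻¹ = [[-2, 45927], [1, -19683]] · [[3, 7], [1, 2]] = [[45921, 91840], [-19680, -39359]].

[[45921, 91840], [-19680, -39359]]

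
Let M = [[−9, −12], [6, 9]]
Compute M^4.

[[81, 0], [0, 81]]

tr M = 0 and det M = −9, so the characteristic polynomial is λ² − (0)λ + (−9) with roots −3 and 3.
Eigenvectors give P = [[2, −1], [−1, 1]] with P⁻¹ = [[1, 1], [1, 2]], and M = P·diag(−3, 3)·P⁻¹.
Then M^4 = P·diag(81, 81)·P⁻¹ = [[162, −81], [−81, 81]] · [[1, 1], [1, 2]] = [[81, 0], [0, 81]].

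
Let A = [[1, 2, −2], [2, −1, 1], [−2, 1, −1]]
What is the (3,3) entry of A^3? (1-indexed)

A^2 = [[9, −2, 2], [−2, 6, −6], [2, −6, 6]]
A^3 = [[1, 22, −22], [22, −16, 16], [−22, 16, −16]]

−16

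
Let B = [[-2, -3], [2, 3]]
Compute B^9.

[[-2, -3], [2, 3]]

B² = B (a projection; rank 1, trace 1), so B^9 = B.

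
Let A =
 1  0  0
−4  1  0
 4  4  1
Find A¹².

A = I + N where N = [[0, 0, 0], [−4, 0, 0], [4, 4, 0]] is strictly lower-triangular, so N³ = 0.
(I + N)¹² = I + 12·N + 66·N² = [[1, 0, 0], [−48, 1, 0], [−1008, 48, 1]].

[[1, 0, 0], [−48, 1, 0], [−1008, 48, 1]]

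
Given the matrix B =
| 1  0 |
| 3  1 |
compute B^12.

B = I + N where N = [[0, 0], [3, 0]] is strictly lower-triangular, so N^2 = 0.
(I + N)^12 = I + 12·N = [[1, 0], [36, 1]].

[[1, 0], [36, 1]]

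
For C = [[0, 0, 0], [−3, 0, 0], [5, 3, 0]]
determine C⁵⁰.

[[0, 0, 0], [0, 0, 0], [0, 0, 0]]

C is strictly triangular, hence nilpotent: C³ = 0, so C⁵⁰ = 0.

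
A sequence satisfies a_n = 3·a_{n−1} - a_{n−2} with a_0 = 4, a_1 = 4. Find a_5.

With companion matrix T = [[3, -1], [1, 0]], [a_n, a_{n−1}]ᵀ = T·[a_{n−1}, a_{n−2}]ᵀ, so [a_5, a_4]ᵀ = T^4·[a_1, a_0]ᵀ.
T^4 = [[55, -21], [21, -8]], giving [a_5, a_4]ᵀ = [[136], [52]].

136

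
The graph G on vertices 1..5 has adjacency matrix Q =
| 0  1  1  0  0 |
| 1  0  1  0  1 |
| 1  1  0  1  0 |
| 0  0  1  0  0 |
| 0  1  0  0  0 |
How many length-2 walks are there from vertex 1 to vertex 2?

The number of length-2 walks from vertex 1 to vertex 2 is entry (1,2) of Q^2, where Q is the adjacency matrix.
Q^2 = [[2, 1, 1, 1, 1], [1, 3, 1, 1, 0], [1, 1, 3, 0, 1], [1, 1, 0, 1, 0], [1, 0, 1, 0, 1]]

1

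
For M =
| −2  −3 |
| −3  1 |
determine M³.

M² = [[13, 3], [3, 10]]
M³ = [[−35, −36], [−36, 1]]

[[−35, −36], [−36, 1]]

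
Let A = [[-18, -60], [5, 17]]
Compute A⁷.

[[-9132, -27780], [2315, 7073]]

tr A = -1 and det A = -6, so the characteristic polynomial is λ² − (-1)λ + (-6) with roots -3 and 2.
Eigenvectors give P = [[4, -3], [-1, 1]] with P⁻¹ = [[1, 3], [1, 4]], and A = P·diag(-3, 2)·P⁻¹.
Then A⁷ = P·diag(-2187, 128)·P⁻¹ = [[-8748, -384], [2187, 128]] · [[1, 3], [1, 4]] = [[-9132, -27780], [2315, 7073]].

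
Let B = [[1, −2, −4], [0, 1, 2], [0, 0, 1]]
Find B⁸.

B = I + N where N = [[0, −2, −4], [0, 0, 2], [0, 0, 0]] is strictly upper-triangular, so N³ = 0.
(I + N)⁸ = I + 8·N + 28·N² = [[1, −16, −144], [0, 1, 16], [0, 0, 1]].

[[1, −16, −144], [0, 1, 16], [0, 0, 1]]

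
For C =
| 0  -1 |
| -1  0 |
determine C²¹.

[[0, -1], [-1, 0]]

C² = I (check: tr C = 0 and det C = -1), so C²¹ = C since 21 is odd.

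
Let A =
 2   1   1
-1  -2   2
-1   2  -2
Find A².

[[2, 2, 2], [-2, 7, -9], [-2, -9, 7]]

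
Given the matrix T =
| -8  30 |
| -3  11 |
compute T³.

[[-62, 210], [-21, 71]]

tr T = 3 and det T = 2, so the characteristic polynomial is λ² − (3)λ + (2) with roots 2 and 1.
Eigenvectors give P = [[-3, -10], [-1, -3]] with P⁻¹ = [[3, -10], [-1, 3]], and T = P·diag(2, 1)·P⁻¹.
Then T³ = P·diag(8, 1)·P⁻¹ = [[-24, -10], [-8, -3]] · [[3, -10], [-1, 3]] = [[-62, 210], [-21, 71]].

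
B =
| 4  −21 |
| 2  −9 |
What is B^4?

[[−374, 1365], [−130, 471]]

tr B = −5 and det B = 6, so the characteristic polynomial is λ² − (−5)λ + (6) with roots −2 and −3.
Eigenvectors give P = [[7, 3], [2, 1]] with P⁻¹ = [[1, −3], [−2, 7]], and B = P·diag(−2, −3)·P⁻¹.
Then B^4 = P·diag(16, 81)·P⁻¹ = [[112, 243], [32, 81]] · [[1, −3], [−2, 7]] = [[−374, 1365], [−130, 471]].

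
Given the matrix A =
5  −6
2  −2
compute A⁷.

[[509, −762], [254, −380]]

tr A = 3 and det A = 2, so the characteristic polynomial is λ² − (3)λ + (2) with roots 2 and 1.
Eigenvectors give P = [[2, 3], [1, 2]] with P⁻¹ = [[2, −3], [−1, 2]], and A = P·diag(2, 1)·P⁻¹.
Then A⁷ = P·diag(128, 1)·P⁻¹ = [[256, 3], [128, 2]] · [[2, −3], [−1, 2]] = [[509, −762], [254, −380]].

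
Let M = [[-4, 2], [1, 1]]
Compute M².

[[18, -6], [-3, 3]]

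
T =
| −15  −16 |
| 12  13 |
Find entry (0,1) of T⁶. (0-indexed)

2912

tr T = −2 and det T = −3, so the characteristic polynomial is λ² − (−2)λ + (−3) with roots 1 and −3.
Eigenvectors give P = [[−1, 4], [1, −3]] with P⁻¹ = [[3, 4], [1, 1]], and T = P·diag(1, −3)·P⁻¹.
Then T⁶ = P·diag(1, 729)·P⁻¹ = [[−1, 2916], [1, −2187]] · [[3, 4], [1, 1]] = [[2913, 2912], [−2184, −2183]].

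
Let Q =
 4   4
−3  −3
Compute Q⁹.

Q² = Q (a projection; rank 1, trace 1), so Q⁹ = Q.

[[4, 4], [−3, −3]]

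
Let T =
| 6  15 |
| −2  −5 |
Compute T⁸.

T² = T (a projection; rank 1, trace 1), so T⁸ = T.

[[6, 15], [−2, −5]]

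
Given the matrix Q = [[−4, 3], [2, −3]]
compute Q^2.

[[22, −21], [−14, 15]]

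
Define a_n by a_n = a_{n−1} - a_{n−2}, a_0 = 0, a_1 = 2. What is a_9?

0

With companion matrix T = [[1, -1], [1, 0]], [a_n, a_{n−1}]ᵀ = T·[a_{n−1}, a_{n−2}]ᵀ, so [a_9, a_8]ᵀ = T⁸·[a_1, a_0]ᵀ.
T⁸ = [[0, -1], [1, -1]], giving [a_9, a_8]ᵀ = [[0], [2]].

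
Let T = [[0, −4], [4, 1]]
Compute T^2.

[[−16, −4], [4, −15]]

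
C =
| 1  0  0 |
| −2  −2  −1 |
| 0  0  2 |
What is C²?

[[1, 0, 0], [2, 4, 0], [0, 0, 4]]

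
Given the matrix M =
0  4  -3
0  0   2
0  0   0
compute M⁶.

[[0, 0, 0], [0, 0, 0], [0, 0, 0]]

M is strictly triangular, hence nilpotent: M³ = 0, so M⁶ = 0.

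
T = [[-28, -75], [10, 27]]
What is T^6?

tr T = -1 and det T = -6, so the characteristic polynomial is λ² − (-1)λ + (-6) with roots 2 and -3.
Eigenvectors give P = [[-5, -3], [2, 1]] with P⁻¹ = [[1, 3], [-2, -5]], and T = P·diag(2, -3)·P⁻¹.
Then T^6 = P·diag(64, 729)·P⁻¹ = [[-320, -2187], [128, 729]] · [[1, 3], [-2, -5]] = [[4054, 9975], [-1330, -3261]].

[[4054, 9975], [-1330, -3261]]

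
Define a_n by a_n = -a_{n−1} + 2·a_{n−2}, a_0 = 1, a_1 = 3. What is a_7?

87

With companion matrix A = [[-1, 2], [1, 0]], [a_n, a_{n−1}]ᵀ = A·[a_{n−1}, a_{n−2}]ᵀ, so [a_7, a_6]ᵀ = A⁶·[a_1, a_0]ᵀ.
A⁶ = [[43, -42], [-21, 22]], giving [a_7, a_6]ᵀ = [[87], [-41]].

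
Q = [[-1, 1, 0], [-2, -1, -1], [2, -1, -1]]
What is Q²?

[[-1, -2, -1], [2, 0, 2], [-2, 4, 2]]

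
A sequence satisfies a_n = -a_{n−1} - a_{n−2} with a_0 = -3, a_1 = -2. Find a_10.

With companion matrix Q = [[-1, -1], [1, 0]], [a_n, a_{n−1}]ᵀ = Q·[a_{n−1}, a_{n−2}]ᵀ, so [a_10, a_9]ᵀ = Q⁹·[a_1, a_0]ᵀ.
Q⁹ = [[1, 0], [0, 1]], giving [a_10, a_9]ᵀ = [[-2], [-3]].

-2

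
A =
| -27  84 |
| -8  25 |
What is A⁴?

[[561, -1680], [160, -479]]

tr A = -2 and det A = -3, so the characteristic polynomial is λ² − (-2)λ + (-3) with roots -3 and 1.
Eigenvectors give P = [[7, -3], [2, -1]] with P⁻¹ = [[1, -3], [2, -7]], and A = P·diag(-3, 1)·P⁻¹.
Then A⁴ = P·diag(81, 1)·P⁻¹ = [[567, -3], [162, -1]] · [[1, -3], [2, -7]] = [[561, -1680], [160, -479]].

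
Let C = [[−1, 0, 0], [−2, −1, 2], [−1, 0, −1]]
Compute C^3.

[[−1, 0, 0], [0, −1, 6], [−3, 0, −1]]

C^2 = [[1, 0, 0], [2, 1, −4], [2, 0, 1]]
C^3 = [[−1, 0, 0], [0, −1, 6], [−3, 0, −1]]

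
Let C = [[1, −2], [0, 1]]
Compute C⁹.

C = I + N where N = [[0, −2], [0, 0]] is strictly upper-triangular, so N² = 0.
(I + N)⁹ = I + 9·N = [[1, −18], [0, 1]].

[[1, −18], [0, 1]]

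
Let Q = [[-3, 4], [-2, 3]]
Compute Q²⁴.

Q² = I (check: tr Q = 0 and det Q = -1), so Q²⁴ = I since 24 is even.

[[1, 0], [0, 1]]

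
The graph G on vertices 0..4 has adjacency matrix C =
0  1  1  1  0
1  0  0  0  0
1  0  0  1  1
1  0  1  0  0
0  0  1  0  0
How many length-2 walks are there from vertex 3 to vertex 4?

1

The number of length-2 walks from vertex 3 to vertex 4 is entry (3,4) of C², where C is the adjacency matrix.
C² = [[3, 0, 1, 1, 1], [0, 1, 1, 1, 0], [1, 1, 3, 1, 0], [1, 1, 1, 2, 1], [1, 0, 0, 1, 1]]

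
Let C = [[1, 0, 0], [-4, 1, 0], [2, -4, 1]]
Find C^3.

[[1, 0, 0], [-12, 1, 0], [54, -12, 1]]

C = I + N where N = [[0, 0, 0], [-4, 0, 0], [2, -4, 0]] is strictly lower-triangular, so N^3 = 0.
(I + N)^3 = I + 3·N + 3·N^2 = [[1, 0, 0], [-12, 1, 0], [54, -12, 1]].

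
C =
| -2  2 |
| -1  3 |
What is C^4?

C^2 = [[2, 2], [-1, 7]]
C^3 = [[-6, 10], [-5, 19]]
C^4 = [[2, 18], [-9, 47]]

[[2, 18], [-9, 47]]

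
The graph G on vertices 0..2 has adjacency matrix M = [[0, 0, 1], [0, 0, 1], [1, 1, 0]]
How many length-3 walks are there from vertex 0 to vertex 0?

The number of length-3 walks from vertex 0 to vertex 0 is entry (0,0) of M^3, where M is the adjacency matrix.
M^2 = [[1, 1, 0], [1, 1, 0], [0, 0, 2]]
M^3 = [[0, 0, 2], [0, 0, 2], [2, 2, 0]]

0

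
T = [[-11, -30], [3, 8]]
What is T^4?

tr T = -3 and det T = 2, so the characteristic polynomial is λ² − (-3)λ + (2) with roots -2 and -1.
Eigenvectors give P = [[-10, -3], [3, 1]] with P⁻¹ = [[-1, -3], [3, 10]], and T = P·diag(-2, -1)·P⁻¹.
Then T^4 = P·diag(16, 1)·P⁻¹ = [[-160, -3], [48, 1]] · [[-1, -3], [3, 10]] = [[151, 450], [-45, -134]].

[[151, 450], [-45, -134]]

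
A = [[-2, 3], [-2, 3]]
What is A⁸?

A² = A (a projection; rank 1, trace 1), so A⁸ = A.

[[-2, 3], [-2, 3]]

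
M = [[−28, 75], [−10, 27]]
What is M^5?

[[−1618, 4125], [−550, 1407]]

tr M = −1 and det M = −6, so the characteristic polynomial is λ² − (−1)λ + (−6) with roots −3 and 2.
Eigenvectors give P = [[3, −5], [1, −2]] with P⁻¹ = [[2, −5], [1, −3]], and M = P·diag(−3, 2)·P⁻¹.
Then M^5 = P·diag(−243, 32)·P⁻¹ = [[−729, −160], [−243, −64]] · [[2, −5], [1, −3]] = [[−1618, 4125], [−550, 1407]].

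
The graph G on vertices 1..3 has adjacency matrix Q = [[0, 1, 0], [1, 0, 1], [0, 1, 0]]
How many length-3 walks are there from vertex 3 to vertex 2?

The number of length-3 walks from vertex 3 to vertex 2 is entry (3,2) of Q³, where Q is the adjacency matrix.
Q² = [[1, 0, 1], [0, 2, 0], [1, 0, 1]]
Q³ = [[0, 2, 0], [2, 0, 2], [0, 2, 0]]

2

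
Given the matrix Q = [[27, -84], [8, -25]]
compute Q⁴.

tr Q = 2 and det Q = -3, so the characteristic polynomial is λ² − (2)λ + (-3) with roots -1 and 3.
Eigenvectors give P = [[3, 7], [1, 2]] with P⁻¹ = [[-2, 7], [1, -3]], and Q = P·diag(-1, 3)·P⁻¹.
Then Q⁴ = P·diag(1, 81)·P⁻¹ = [[3, 567], [1, 162]] · [[-2, 7], [1, -3]] = [[561, -1680], [160, -479]].

[[561, -1680], [160, -479]]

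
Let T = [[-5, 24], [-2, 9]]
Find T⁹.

[[-59045, 236184], [-19682, 78729]]

tr T = 4 and det T = 3, so the characteristic polynomial is λ² − (4)λ + (3) with roots 3 and 1.
Eigenvectors give P = [[3, 4], [1, 1]] with P⁻¹ = [[-1, 4], [1, -3]], and T = P·diag(3, 1)·P⁻¹.
Then T⁹ = P·diag(19683, 1)·P⁻¹ = [[59049, 4], [19683, 1]] · [[-1, 4], [1, -3]] = [[-59045, 236184], [-19682, 78729]].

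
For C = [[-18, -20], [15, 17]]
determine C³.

[[-132, -140], [105, 113]]

tr C = -1 and det C = -6, so the characteristic polynomial is λ² − (-1)λ + (-6) with roots -3 and 2.
Eigenvectors give P = [[4, -1], [-3, 1]] with P⁻¹ = [[1, 1], [3, 4]], and C = P·diag(-3, 2)·P⁻¹.
Then C³ = P·diag(-27, 8)·P⁻¹ = [[-108, -8], [81, 8]] · [[1, 1], [3, 4]] = [[-132, -140], [105, 113]].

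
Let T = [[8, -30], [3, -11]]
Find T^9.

tr T = -3 and det T = 2, so the characteristic polynomial is λ² − (-3)λ + (2) with roots -2 and -1.
Eigenvectors give P = [[3, 10], [1, 3]] with P⁻¹ = [[-3, 10], [1, -3]], and T = P·diag(-2, -1)·P⁻¹.
Then T^9 = P·diag(-512, -1)·P⁻¹ = [[-1536, -10], [-512, -3]] · [[-3, 10], [1, -3]] = [[4598, -15330], [1533, -5111]].

[[4598, -15330], [1533, -5111]]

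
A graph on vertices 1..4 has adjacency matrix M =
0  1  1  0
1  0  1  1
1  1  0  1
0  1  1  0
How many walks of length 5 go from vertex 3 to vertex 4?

The number of length-5 walks from vertex 3 to vertex 4 is entry (3,4) of M⁵, where M is the adjacency matrix.
M² = [[2, 1, 1, 2], [1, 3, 2, 1], [1, 2, 3, 1], [2, 1, 1, 2]]
M³ = [[2, 5, 5, 2], [5, 4, 5, 5], [5, 5, 4, 5], [2, 5, 5, 2]]
M⁴ = [[10, 9, 9, 10], [9, 15, 14, 9], [9, 14, 15, 9], [10, 9, 9, 10]]
M⁵ = [[18, 29, 29, 18], [29, 32, 33, 29], [29, 33, 32, 29], [18, 29, 29, 18]]

29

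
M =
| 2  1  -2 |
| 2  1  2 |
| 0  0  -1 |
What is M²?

[[6, 3, 0], [6, 3, -4], [0, 0, 1]]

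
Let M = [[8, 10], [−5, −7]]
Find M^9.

tr M = 1 and det M = −6, so the characteristic polynomial is λ² − (1)λ + (−6) with roots −2 and 3.
Eigenvectors give P = [[−1, −2], [1, 1]] with P⁻¹ = [[1, 2], [−1, −1]], and M = P·diag(−2, 3)·P⁻¹.
Then M^9 = P·diag(−512, 19683)·P⁻¹ = [[512, −39366], [−512, 19683]] · [[1, 2], [−1, −1]] = [[39878, 40390], [−20195, −20707]].

[[39878, 40390], [−20195, −20707]]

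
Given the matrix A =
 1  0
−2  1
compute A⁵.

[[1, 0], [−10, 1]]

A = I + N where N = [[0, 0], [−2, 0]] is strictly lower-triangular, so N² = 0.
(I + N)⁵ = I + 5·N = [[1, 0], [−10, 1]].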